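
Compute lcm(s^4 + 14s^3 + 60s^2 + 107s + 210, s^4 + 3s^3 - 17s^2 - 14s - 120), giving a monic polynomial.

s^5 + 10s^4 + 4s^3 - 133s^2 - 218s - 840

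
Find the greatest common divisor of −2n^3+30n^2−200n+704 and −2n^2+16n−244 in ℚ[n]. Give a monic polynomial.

Repeated division with remainder:
  −2n^3+30n^2−200n+704 = (n−7)(−2n^2+16n−244) + (156n−1004)
  −2n^2+16n−244 = (−(1/78)n+61/3042)(156n−1004) + (−340502/1521)
  156n−1004 = (−(118638/170251)n+763542/170251)(−340502/1521) + (0)
The last nonzero remainder is the constant −340502/1521, so the polynomials are coprime and gcd = 1.

1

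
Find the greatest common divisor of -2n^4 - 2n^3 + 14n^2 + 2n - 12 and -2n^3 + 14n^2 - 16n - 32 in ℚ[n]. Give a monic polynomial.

n + 1

Euclidean algorithm in ℚ[n]:
  -2n^4 - 2n^3 + 14n^2 + 2n - 12 = (n + 8)(-2n^3 + 14n^2 - 16n - 32) + (-82n^2 + 162n + 244)
  -2n^3 + 14n^2 - 16n - 32 = ((1/41)n - 206/1681)(-82n^2 + 162n + 244) + (-(3528/1681)n - 3528/1681)
  -82n^2 + 162n + 244 = ((68921/1764)n - 102541/882)(-(3528/1681)n - 3528/1681) + (0)
Last nonzero remainder: -(3528/1681)n - 3528/1681. Dividing through by -3528/1681 gives the monic gcd n + 1.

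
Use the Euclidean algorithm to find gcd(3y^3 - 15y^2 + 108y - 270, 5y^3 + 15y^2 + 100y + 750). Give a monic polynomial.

Apply the Euclidean algorithm:
  3y^3 - 15y^2 + 108y - 270 = (3/5)(5y^3 + 15y^2 + 100y + 750) + (-24y^2 + 48y - 720)
  5y^3 + 15y^2 + 100y + 750 = (-(5/24)y - 25/24)(-24y^2 + 48y - 720) + (0)
Last nonzero remainder: -24y^2 + 48y - 720. Dividing through by -24 gives the monic gcd y^2 - 2y + 30.

y^2 - 2y + 30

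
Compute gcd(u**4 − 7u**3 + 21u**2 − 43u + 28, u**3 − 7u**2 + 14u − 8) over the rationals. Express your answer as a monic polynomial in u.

Apply the Euclidean algorithm:
  u**4 − 7u**3 + 21u**2 − 43u + 28 = (u)(u**3 − 7u**2 + 14u − 8) + (7u**2 − 35u + 28)
  u**3 − 7u**2 + 14u − 8 = ((1/7)u − 2/7)(7u**2 − 35u + 28) + (0)
Last nonzero remainder: 7u**2 − 35u + 28. Dividing through by 7 gives the monic gcd u**2 − 5u + 4.

u**2 − 5u + 4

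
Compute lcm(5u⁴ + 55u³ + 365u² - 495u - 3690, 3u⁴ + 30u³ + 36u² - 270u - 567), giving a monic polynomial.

u⁶ + 21u⁵ + 204u⁴ + 862u³ - 195u² - 9459u - 15498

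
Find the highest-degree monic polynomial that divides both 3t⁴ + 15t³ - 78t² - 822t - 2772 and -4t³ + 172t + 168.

t² - t - 42

Euclidean algorithm in ℚ[t]:
  3t⁴ + 15t³ - 78t² - 822t - 2772 = (-(3/4)t - 15/4)(-4t³ + 172t + 168) + (51t² - 51t - 2142)
  -4t³ + 172t + 168 = (-(4/51)t - 4/51)(51t² - 51t - 2142) + (0)
Last nonzero remainder: 51t² - 51t - 2142. Dividing through by 51 gives the monic gcd t² - t - 42.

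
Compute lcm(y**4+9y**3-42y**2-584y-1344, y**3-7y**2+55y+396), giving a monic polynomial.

Repeated division with remainder:
  y**4+9y**3-42y**2-584y-1344 = (y+16)(y**3-7y**2+55y+396) + (15y**2-1860y-7680)
  y**3-7y**2+55y+396 = ((1/15)y+39/5)(15y**2-1860y-7680) + (15075y+60300)
  15y**2-1860y-7680 = ((1/1005)y-128/1005)(15075y+60300) + (0)
Last nonzero remainder: 15075y+60300. Dividing through by 15075 gives the monic gcd y+4.
Then lcm(f, g) = f·g / gcd(f, g); expanding and making the result monic gives the answer.

y**6-2y**5-42y**4+769y**3+922y**2-43032y-133056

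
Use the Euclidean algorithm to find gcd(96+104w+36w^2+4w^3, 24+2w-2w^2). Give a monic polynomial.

3+w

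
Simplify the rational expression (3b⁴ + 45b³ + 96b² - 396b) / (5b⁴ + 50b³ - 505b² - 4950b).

(3b² + 12b - 36)/(5b² - 5b - 450)

By polynomial division,
  3b⁴ + 45b³ + 96b² - 396b = (3/5)(5b⁴ + 50b³ - 505b² - 4950b) + (15b³ + 399b² + 2574b)
  5b⁴ + 50b³ - 505b² - 4950b = ((1/3)b - 83/15)(15b³ + 399b² + 2574b) + ((4224/5)b² + (46464/5)b)
  15b³ + 399b² + 2574b = ((25/1408)b + 195/704)((4224/5)b² + (46464/5)b) + (0)
Last nonzero remainder: (4224/5)b² + (46464/5)b. Dividing through by 4224/5 gives the monic gcd b² + 11b.
Cancel b² + 11b from numerator and denominator to get the reduced form.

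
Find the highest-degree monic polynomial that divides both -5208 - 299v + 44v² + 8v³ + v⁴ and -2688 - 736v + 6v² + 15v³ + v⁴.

-56 + v + v²

Repeated division with remainder:
  v⁴ + 8v³ + 44v² - 299v - 5208 = (v⁴ + 15v³ + 6v² - 736v - 2688) + (-7v³ + 38v² + 437v - 2520)
  v⁴ + 15v³ + 6v² - 736v - 2688 = (-(1/7)v - 143/49)(-7v³ + 38v² + 437v - 2520) + ((8787/49)v² + (8787/49)v - 70296/7)
  -7v³ + 38v² + 437v - 2520 = (-(343/8787)v + 735/2929)((8787/49)v² + (8787/49)v - 70296/7) + (0)
Last nonzero remainder: (8787/49)v² + (8787/49)v - 70296/7. Dividing through by 8787/49 gives the monic gcd v² + v - 56.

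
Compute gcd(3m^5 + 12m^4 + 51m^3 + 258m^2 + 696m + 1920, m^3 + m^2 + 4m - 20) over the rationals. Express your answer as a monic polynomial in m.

m^2 + 3m + 10

By polynomial division,
  3m^5 + 12m^4 + 51m^3 + 258m^2 + 696m + 1920 = (3m^2 + 9m + 30)(m^3 + m^2 + 4m - 20) + (252m^2 + 756m + 2520)
  m^3 + m^2 + 4m - 20 = ((1/252)m - 1/126)(252m^2 + 756m + 2520) + (0)
Last nonzero remainder: 252m^2 + 756m + 2520. Dividing through by 252 gives the monic gcd m^2 + 3m + 10.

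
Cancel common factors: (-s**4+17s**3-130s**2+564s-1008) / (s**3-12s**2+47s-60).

Euclidean algorithm in ℚ[s]:
  -s**4+17s**3-130s**2+564s-1008 = (-s+5)(s**3-12s**2+47s-60) + (-23s**2+269s-708)
  s**3-12s**2+47s-60 = (-(1/23)s+7/529)(-23s**2+269s-708) + ((6696/529)s-26784/529)
  -23s**2+269s-708 = (-(12167/6696)s+31211/2232)((6696/529)s-26784/529) + (0)
Last nonzero remainder: (6696/529)s-26784/529. Dividing through by 6696/529 gives the monic gcd s-4.
Cancel s-4 from numerator and denominator to get the reduced form.

(-s**3+13s**2-78s+252)/(s**2-8s+15)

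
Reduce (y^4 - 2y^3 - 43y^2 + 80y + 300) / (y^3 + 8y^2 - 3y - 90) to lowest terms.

(y^3 - 8y^2 + 5y + 50)/(y^2 + 2y - 15)

By polynomial division,
  y^4 - 2y^3 - 43y^2 + 80y + 300 = (y - 10)(y^3 + 8y^2 - 3y - 90) + (40y^2 + 140y - 600)
  y^3 + 8y^2 - 3y - 90 = ((1/40)y + 9/80)(40y^2 + 140y - 600) + (-(15/4)y - 45/2)
  40y^2 + 140y - 600 = (-(32/3)y + 80/3)(-(15/4)y - 45/2) + (0)
Last nonzero remainder: -(15/4)y - 45/2. Dividing through by -15/4 gives the monic gcd y + 6.
Cancel y + 6 from numerator and denominator to get the reduced form.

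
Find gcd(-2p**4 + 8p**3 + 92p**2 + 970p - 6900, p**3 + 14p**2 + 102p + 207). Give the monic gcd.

Euclidean algorithm in ℚ[p]:
  -2p**4 + 8p**3 + 92p**2 + 970p - 6900 = (-2p + 36)(p**3 + 14p**2 + 102p + 207) + (-208p**2 - 2288p - 14352)
  p**3 + 14p**2 + 102p + 207 = (-(1/208)p - 3/208)(-208p**2 - 2288p - 14352) + (0)
Last nonzero remainder: -208p**2 - 2288p - 14352. Dividing through by -208 gives the monic gcd p**2 + 11p + 69.

p**2 + 11p + 69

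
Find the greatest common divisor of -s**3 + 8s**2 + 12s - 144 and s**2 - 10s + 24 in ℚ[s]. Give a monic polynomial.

Euclidean algorithm in ℚ[s]:
  -s**3 + 8s**2 + 12s - 144 = (-s - 2)(s**2 - 10s + 24) + (16s - 96)
  s**2 - 10s + 24 = ((1/16)s - 1/4)(16s - 96) + (0)
Last nonzero remainder: 16s - 96. Dividing through by 16 gives the monic gcd s - 6.

s - 6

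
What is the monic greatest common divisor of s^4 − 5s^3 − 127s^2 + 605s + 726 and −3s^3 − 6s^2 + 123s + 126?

Euclidean algorithm in ℚ[s]:
  s^4 − 5s^3 − 127s^2 + 605s + 726 = (−(1/3)s + 7/3)(−3s^3 − 6s^2 + 123s + 126) + (−72s^2 + 360s + 432)
  −3s^3 − 6s^2 + 123s + 126 = ((1/24)s + 7/24)(−72s^2 + 360s + 432) + (0)
Last nonzero remainder: −72s^2 + 360s + 432. Dividing through by −72 gives the monic gcd s^2 − 5s − 6.

s^2 − 5s − 6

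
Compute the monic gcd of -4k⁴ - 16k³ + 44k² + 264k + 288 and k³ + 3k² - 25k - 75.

k + 3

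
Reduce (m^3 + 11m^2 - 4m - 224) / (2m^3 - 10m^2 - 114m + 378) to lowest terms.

Apply the Euclidean algorithm:
  m^3 + 11m^2 - 4m - 224 = (1/2)(2m^3 - 10m^2 - 114m + 378) + (16m^2 + 53m - 413)
  2m^3 - 10m^2 - 114m + 378 = ((1/8)m - 133/128)(16m^2 + 53m - 413) + (-(935/128)m - 6545/128)
  16m^2 + 53m - 413 = (-(2048/935)m + 7552/935)(-(935/128)m - 6545/128) + (0)
Last nonzero remainder: -(935/128)m - 6545/128. Dividing through by -935/128 gives the monic gcd m + 7.
Cancel m + 7 from numerator and denominator to get the reduced form.

(m^2 + 4m - 32)/(2m^2 - 24m + 54)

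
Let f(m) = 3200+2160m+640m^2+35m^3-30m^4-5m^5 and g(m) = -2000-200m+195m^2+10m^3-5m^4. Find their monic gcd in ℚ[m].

By polynomial division,
  -5m^5-30m^4+35m^3+640m^2+2160m+3200 = (m+8)(-5m^4+10m^3+195m^2-200m-2000) + (-240m^3-720m^2+5760m+19200)
  -5m^4+10m^3+195m^2-200m-2000 = ((1/48)m-5/48)(-240m^3-720m^2+5760m+19200) + (0)
Last nonzero remainder: -240m^3-720m^2+5760m+19200. Dividing through by -240 gives the monic gcd m^3+3m^2-24m-80.

-80-24m+3m^2+m^3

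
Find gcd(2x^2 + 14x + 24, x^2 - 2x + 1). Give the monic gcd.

1

Euclidean algorithm in ℚ[x]:
  2x^2 + 14x + 24 = (2)(x^2 - 2x + 1) + (18x + 22)
  x^2 - 2x + 1 = ((1/18)x - 29/162)(18x + 22) + (400/81)
  18x + 22 = ((729/200)x + 891/200)(400/81) + (0)
The last nonzero remainder is the constant 400/81, so the polynomials are coprime and gcd = 1.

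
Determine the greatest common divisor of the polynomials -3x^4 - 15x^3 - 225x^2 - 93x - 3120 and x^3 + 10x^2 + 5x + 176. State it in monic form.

x^2 - x + 16

Repeated division with remainder:
  -3x^4 - 15x^3 - 225x^2 - 93x - 3120 = (-3x + 15)(x^3 + 10x^2 + 5x + 176) + (-360x^2 + 360x - 5760)
  x^3 + 10x^2 + 5x + 176 = (-(1/360)x - 11/360)(-360x^2 + 360x - 5760) + (0)
Last nonzero remainder: -360x^2 + 360x - 5760. Dividing through by -360 gives the monic gcd x^2 - x + 16.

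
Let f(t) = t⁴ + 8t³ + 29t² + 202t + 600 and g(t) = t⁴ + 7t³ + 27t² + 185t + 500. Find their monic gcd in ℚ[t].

t³ + 2t² + 17t + 100

Repeated division with remainder:
  t⁴ + 8t³ + 29t² + 202t + 600 = (t⁴ + 7t³ + 27t² + 185t + 500) + (t³ + 2t² + 17t + 100)
  t⁴ + 7t³ + 27t² + 185t + 500 = (t + 5)(t³ + 2t² + 17t + 100) + (0)
The last nonzero remainder t³ + 2t² + 17t + 100 is already monic.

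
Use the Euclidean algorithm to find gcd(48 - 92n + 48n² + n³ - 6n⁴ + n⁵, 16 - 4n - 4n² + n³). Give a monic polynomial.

8 - 6n + n²

By polynomial division,
  n⁵ - 6n⁴ + n³ + 48n² - 92n + 48 = (n² - 2n - 3)(n³ - 4n² - 4n + 16) + (12n² - 72n + 96)
  n³ - 4n² - 4n + 16 = ((1/12)n + 1/6)(12n² - 72n + 96) + (0)
Last nonzero remainder: 12n² - 72n + 96. Dividing through by 12 gives the monic gcd n² - 6n + 8.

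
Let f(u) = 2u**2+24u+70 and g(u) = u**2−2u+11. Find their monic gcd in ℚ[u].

1

By polynomial division,
  2u**2+24u+70 = (2)(u**2−2u+11) + (28u+48)
  u**2−2u+11 = ((1/28)u−13/98)(28u+48) + (851/49)
  28u+48 = ((1372/851)u+2352/851)(851/49) + (0)
The last nonzero remainder is the constant 851/49, so the polynomials are coprime and gcd = 1.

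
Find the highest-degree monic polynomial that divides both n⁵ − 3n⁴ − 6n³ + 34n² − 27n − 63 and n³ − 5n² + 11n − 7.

n² − 4n + 7

Apply the Euclidean algorithm:
  n⁵ − 3n⁴ − 6n³ + 34n² − 27n − 63 = (n² + 2n − 7)(n³ − 5n² + 11n − 7) + (−16n² + 64n − 112)
  n³ − 5n² + 11n − 7 = (−(1/16)n + 1/16)(−16n² + 64n − 112) + (0)
Last nonzero remainder: −16n² + 64n − 112. Dividing through by −16 gives the monic gcd n² − 4n + 7.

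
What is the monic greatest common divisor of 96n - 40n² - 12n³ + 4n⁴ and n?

Repeated division with remainder:
  4n⁴ - 12n³ - 40n² + 96n = (4n³ - 12n² - 40n + 96)(n) + (0)
The last nonzero remainder n is already monic.

n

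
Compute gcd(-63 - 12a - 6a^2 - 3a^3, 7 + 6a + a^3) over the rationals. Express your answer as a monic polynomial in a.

Apply the Euclidean algorithm:
  -3a^3 - 6a^2 - 12a - 63 = (-3)(a^3 + 6a + 7) + (-6a^2 + 6a - 42)
  a^3 + 6a + 7 = (-(1/6)a - 1/6)(-6a^2 + 6a - 42) + (0)
Last nonzero remainder: -6a^2 + 6a - 42. Dividing through by -6 gives the monic gcd a^2 - a + 7.

7 - a + a^2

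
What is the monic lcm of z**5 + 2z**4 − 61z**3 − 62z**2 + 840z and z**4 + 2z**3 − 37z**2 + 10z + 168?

z**7 + z**6 − 69z**5 − 13z**4 + 1268z**3 − 468z**2 − 5040z

Repeated division with remainder:
  z**5 + 2z**4 − 61z**3 − 62z**2 + 840z = (z)(z**4 + 2z**3 − 37z**2 + 10z + 168) + (−24z**3 − 72z**2 + 672z)
  z**4 + 2z**3 − 37z**2 + 10z + 168 = (−(1/24)z + 1/24)(−24z**3 − 72z**2 + 672z) + (−6z**2 − 18z + 168)
  −24z**3 − 72z**2 + 672z = (4z)(−6z**2 − 18z + 168) + (0)
Last nonzero remainder: −6z**2 − 18z + 168. Dividing through by −6 gives the monic gcd z**2 + 3z − 28.
Then lcm(f, g) = f·g / gcd(f, g); expanding and making the result monic gives the answer.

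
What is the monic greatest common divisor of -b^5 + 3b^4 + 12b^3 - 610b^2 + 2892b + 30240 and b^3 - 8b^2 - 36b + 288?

b^2 - 2b - 48

By polynomial division,
  -b^5 + 3b^4 + 12b^3 - 610b^2 + 2892b + 30240 = (-b^2 - 5b - 64)(b^3 - 8b^2 - 36b + 288) + (-1014b^2 + 2028b + 48672)
  b^3 - 8b^2 - 36b + 288 = (-(1/1014)b + 1/169)(-1014b^2 + 2028b + 48672) + (0)
Last nonzero remainder: -1014b^2 + 2028b + 48672. Dividing through by -1014 gives the monic gcd b^2 - 2b - 48.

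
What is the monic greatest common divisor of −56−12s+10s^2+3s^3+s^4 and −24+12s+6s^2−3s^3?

Apply the Euclidean algorithm:
  s^4+3s^3+10s^2−12s−56 = (−(1/3)s−5/3)(−3s^3+6s^2+12s−24) + (24s^2−96)
  −3s^3+6s^2+12s−24 = (−(1/8)s+1/4)(24s^2−96) + (0)
Last nonzero remainder: 24s^2−96. Dividing through by 24 gives the monic gcd s^2−4.

−4+s^2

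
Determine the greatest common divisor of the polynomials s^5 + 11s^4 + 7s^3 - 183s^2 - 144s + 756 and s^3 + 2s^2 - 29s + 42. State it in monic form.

s^3 + 2s^2 - 29s + 42

Apply the Euclidean algorithm:
  s^5 + 11s^4 + 7s^3 - 183s^2 - 144s + 756 = (s^2 + 9s + 18)(s^3 + 2s^2 - 29s + 42) + (0)
The last nonzero remainder s^3 + 2s^2 - 29s + 42 is already monic.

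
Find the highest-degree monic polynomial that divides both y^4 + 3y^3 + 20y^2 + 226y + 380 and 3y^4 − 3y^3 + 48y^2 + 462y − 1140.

Apply the Euclidean algorithm:
  y^4 + 3y^3 + 20y^2 + 226y + 380 = (1/3)(3y^4 − 3y^3 + 48y^2 + 462y − 1140) + (4y^3 + 4y^2 + 72y + 760)
  3y^4 − 3y^3 + 48y^2 + 462y − 1140 = ((3/4)y − 3/2)(4y^3 + 4y^2 + 72y + 760) + (0)
Last nonzero remainder: 4y^3 + 4y^2 + 72y + 760. Dividing through by 4 gives the monic gcd y^3 + y^2 + 18y + 190.

y^3 + y^2 + 18y + 190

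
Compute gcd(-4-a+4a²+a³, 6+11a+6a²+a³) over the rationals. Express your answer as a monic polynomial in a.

1+a

Euclidean algorithm in ℚ[a]:
  a³+4a²-a-4 = (a³+6a²+11a+6) + (-2a²-12a-10)
  a³+6a²+11a+6 = (-(1/2)a)(-2a²-12a-10) + (6a+6)
  -2a²-12a-10 = (-(1/3)a-5/3)(6a+6) + (0)
Last nonzero remainder: 6a+6. Dividing through by 6 gives the monic gcd a+1.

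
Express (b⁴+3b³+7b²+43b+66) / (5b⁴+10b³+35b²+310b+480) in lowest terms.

By polynomial division,
  b⁴+3b³+7b²+43b+66 = (1/5)(5b⁴+10b³+35b²+310b+480) + (b³-19b-30)
  5b⁴+10b³+35b²+310b+480 = (5b+10)(b³-19b-30) + (130b²+650b+780)
  b³-19b-30 = ((1/130)b-1/26)(130b²+650b+780) + (0)
Last nonzero remainder: 130b²+650b+780. Dividing through by 130 gives the monic gcd b²+5b+6.
Cancel b²+5b+6 from numerator and denominator to get the reduced form.

(b²-2b+11)/(5b²-15b+80)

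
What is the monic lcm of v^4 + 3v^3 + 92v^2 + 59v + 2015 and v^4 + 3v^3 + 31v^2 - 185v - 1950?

Repeated division with remainder:
  v^4 + 3v^3 + 92v^2 + 59v + 2015 = (v^4 + 3v^3 + 31v^2 - 185v - 1950) + (61v^2 + 244v + 3965)
  v^4 + 3v^3 + 31v^2 - 185v - 1950 = ((1/61)v^2 - (1/61)v - 30/61)(61v^2 + 244v + 3965) + (0)
Last nonzero remainder: 61v^2 + 244v + 3965. Dividing through by 61 gives the monic gcd v^2 + 4v + 65.
Then lcm(f, g) = f·g / gcd(f, g); expanding and making the result monic gives the answer.

v^6 + 2v^5 + 59v^4 - 123v^3 - 804v^2 - 3785v - 60450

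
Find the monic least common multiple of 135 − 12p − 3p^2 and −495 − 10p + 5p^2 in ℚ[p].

495 − 89p − 7p^2 + p^3

Euclidean algorithm in ℚ[p]:
  −3p^2 − 12p + 135 = (−3/5)(5p^2 − 10p − 495) + (−18p − 162)
  5p^2 − 10p − 495 = (−(5/18)p + 55/18)(−18p − 162) + (0)
Last nonzero remainder: −18p − 162. Dividing through by −18 gives the monic gcd p + 9.
Then lcm(f, g) = f·g / gcd(f, g); expanding and making the result monic gives the answer.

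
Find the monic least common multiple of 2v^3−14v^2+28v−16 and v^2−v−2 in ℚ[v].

Euclidean algorithm in ℚ[v]:
  2v^3−14v^2+28v−16 = (2v−12)(v^2−v−2) + (20v−40)
  v^2−v−2 = ((1/20)v+1/20)(20v−40) + (0)
Last nonzero remainder: 20v−40. Dividing through by 20 gives the monic gcd v−2.
Then lcm(f, g) = f·g / gcd(f, g); expanding and making the result monic gives the answer.

v^4−6v^3+7v^2+6v−8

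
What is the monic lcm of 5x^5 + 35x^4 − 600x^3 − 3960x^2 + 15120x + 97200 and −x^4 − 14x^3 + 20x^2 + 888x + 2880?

x^6 − x^5 − 176x^4 + 168x^3 + 9360x^2 − 4752x − 155520

Euclidean algorithm in ℚ[x]:
  5x^5 + 35x^4 − 600x^3 − 3960x^2 + 15120x + 97200 = (−5x + 35)(−x^4 − 14x^3 + 20x^2 + 888x + 2880) + (−10x^3 − 220x^2 − 1560x − 3600)
  −x^4 − 14x^3 + 20x^2 + 888x + 2880 = ((1/10)x − 4/5)(−10x^3 − 220x^2 − 1560x − 3600) + (0)
Last nonzero remainder: −10x^3 − 220x^2 − 1560x − 3600. Dividing through by −10 gives the monic gcd x^3 + 22x^2 + 156x + 360.
Then lcm(f, g) = f·g / gcd(f, g); expanding and making the result monic gives the answer.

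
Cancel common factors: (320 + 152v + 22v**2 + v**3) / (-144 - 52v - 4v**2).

(-80 - 18v - v**2)/(36 + 4v)

Apply the Euclidean algorithm:
  v**3 + 22v**2 + 152v + 320 = (-(1/4)v - 9/4)(-4v**2 - 52v - 144) + (-v - 4)
  -4v**2 - 52v - 144 = (4v + 36)(-v - 4) + (0)
Last nonzero remainder: -v - 4. Dividing through by -1 gives the monic gcd v + 4.
Cancel v + 4 from numerator and denominator to get the reduced form.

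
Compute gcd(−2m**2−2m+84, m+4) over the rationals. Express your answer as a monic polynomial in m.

1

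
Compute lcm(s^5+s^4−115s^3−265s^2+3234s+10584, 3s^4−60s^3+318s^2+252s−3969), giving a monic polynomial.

s^7−3s^6−140s^5+174s^4+6709s^3+3213s^2−110250s−222264

Apply the Euclidean algorithm:
  s^5+s^4−115s^3−265s^2+3234s+10584 = ((1/3)s+7)(3s^4−60s^3+318s^2+252s−3969) + (199s^3−2575s^2+2793s+38367)
  3s^4−60s^3+318s^2+252s−3969 = ((3/199)s−4215/39601)(199s^3−2575s^2+2793s+38367) + ((72072/39601)s^2−(1153152/39601)s+4540536/39601)
  199s^3−2575s^2+2793s+38367 = ((7880599/72072)s+1148429/3432)((72072/39601)s^2−(1153152/39601)s+4540536/39601) + (0)
Last nonzero remainder: (72072/39601)s^2−(1153152/39601)s+4540536/39601. Dividing through by 72072/39601 gives the monic gcd s^2−16s+63.
Then lcm(f, g) = f·g / gcd(f, g); expanding and making the result monic gives the answer.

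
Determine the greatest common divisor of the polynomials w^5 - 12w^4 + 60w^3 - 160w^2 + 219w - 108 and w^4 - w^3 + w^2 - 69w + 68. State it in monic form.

w^2 - 5w + 4

Euclidean algorithm in ℚ[w]:
  w^5 - 12w^4 + 60w^3 - 160w^2 + 219w - 108 = (w - 11)(w^4 - w^3 + w^2 - 69w + 68) + (48w^3 - 80w^2 - 608w + 640)
  w^4 - w^3 + w^2 - 69w + 68 = ((1/48)w + 1/72)(48w^3 - 80w^2 - 608w + 640) + ((133/9)w^2 - (665/9)w + 532/9)
  48w^3 - 80w^2 - 608w + 640 = ((432/133)w + 1440/133)((133/9)w^2 - (665/9)w + 532/9) + (0)
Last nonzero remainder: (133/9)w^2 - (665/9)w + 532/9. Dividing through by 133/9 gives the monic gcd w^2 - 5w + 4.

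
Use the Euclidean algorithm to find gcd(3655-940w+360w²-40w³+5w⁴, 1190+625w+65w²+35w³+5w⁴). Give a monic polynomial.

Euclidean algorithm in ℚ[w]:
  5w⁴-40w³+360w²-940w+3655 = (5w⁴+35w³+65w²+625w+1190) + (-75w³+295w²-1565w+2465)
  5w⁴+35w³+65w²+625w+1190 = (-(1/15)w-164/225)(-75w³+295w²-1565w+2465) + ((7906/45)w²-(15812/45)w+134402/45)
  -75w³+295w²-1565w+2465 = (-(3375/7906)w+6525/7906)((7906/45)w²-(15812/45)w+134402/45) + (0)
Last nonzero remainder: (7906/45)w²-(15812/45)w+134402/45. Dividing through by 7906/45 gives the monic gcd w²-2w+17.

17-2w+w²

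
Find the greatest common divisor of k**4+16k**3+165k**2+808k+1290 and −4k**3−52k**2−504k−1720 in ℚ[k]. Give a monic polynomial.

k**3+13k**2+126k+430

By polynomial division,
  k**4+16k**3+165k**2+808k+1290 = (−(1/4)k−3/4)(−4k**3−52k**2−504k−1720) + (0)
Last nonzero remainder: −4k**3−52k**2−504k−1720. Dividing through by −4 gives the monic gcd k**3+13k**2+126k+430.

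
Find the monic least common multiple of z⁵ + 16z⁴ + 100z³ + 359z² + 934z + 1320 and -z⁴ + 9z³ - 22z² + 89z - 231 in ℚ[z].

Repeated division with remainder:
  z⁵ + 16z⁴ + 100z³ + 359z² + 934z + 1320 = (-z - 25)(-z⁴ + 9z³ - 22z² + 89z - 231) + (303z³ - 102z² + 2928z - 4455)
  -z⁴ + 9z³ - 22z² + 89z - 231 = (-(1/303)z + 875/30603)(303z³ - 102z² + 2928z - 4455) + (-(96096/10201)z² - (96096/10201)z - 1057056/10201)
  303z³ - 102z² + 2928z - 4455 = (-(1030301/32032)z + 1377135/32032)(-(96096/10201)z² - (96096/10201)z - 1057056/10201) + (0)
Last nonzero remainder: -(96096/10201)z² - (96096/10201)z - 1057056/10201. Dividing through by -96096/10201 gives the monic gcd z² + z + 11.
Then lcm(f, g) = f·g / gcd(f, g); expanding and making the result monic gives the answer.

z⁷ + 6z⁶ - 39z⁵ - 305z⁴ - 556z³ - 481z² + 6414z + 27720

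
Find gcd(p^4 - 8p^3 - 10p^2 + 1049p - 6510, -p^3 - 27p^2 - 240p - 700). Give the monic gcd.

Repeated division with remainder:
  p^4 - 8p^3 - 10p^2 + 1049p - 6510 = (-p + 35)(-p^3 - 27p^2 - 240p - 700) + (695p^2 + 8749p + 17990)
  -p^3 - 27p^2 - 240p - 700 = (-(1/695)p - 10016/483025)(695p^2 + 8749p + 17990) + (-(15792966/483025)p - 31585932/96605)
  695p^2 + 8749p + 17990 = (-(335702375/15792966)p - 124137425/2256138)(-(15792966/483025)p - 31585932/96605) + (0)
Last nonzero remainder: -(15792966/483025)p - 31585932/96605. Dividing through by -15792966/483025 gives the monic gcd p + 10.

p + 10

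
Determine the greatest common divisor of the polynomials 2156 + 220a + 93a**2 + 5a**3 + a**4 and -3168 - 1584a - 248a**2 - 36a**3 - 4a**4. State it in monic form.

44 + a**2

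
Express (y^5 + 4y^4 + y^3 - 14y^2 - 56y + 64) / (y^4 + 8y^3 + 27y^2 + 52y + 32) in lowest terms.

Euclidean algorithm in ℚ[y]:
  y^5 + 4y^4 + y^3 - 14y^2 - 56y + 64 = (y - 4)(y^4 + 8y^3 + 27y^2 + 52y + 32) + (6y^3 + 42y^2 + 120y + 192)
  y^4 + 8y^3 + 27y^2 + 52y + 32 = ((1/6)y + 1/6)(6y^3 + 42y^2 + 120y + 192) + (0)
Last nonzero remainder: 6y^3 + 42y^2 + 120y + 192. Dividing through by 6 gives the monic gcd y^3 + 7y^2 + 20y + 32.
Cancel y^3 + 7y^2 + 20y + 32 from numerator and denominator to get the reduced form.

(y^2 - 3y + 2)/(y + 1)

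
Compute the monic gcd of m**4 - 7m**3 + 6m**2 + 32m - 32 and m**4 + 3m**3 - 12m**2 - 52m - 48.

m**2 - 2m - 8

Euclidean algorithm in ℚ[m]:
  m**4 - 7m**3 + 6m**2 + 32m - 32 = (m**4 + 3m**3 - 12m**2 - 52m - 48) + (-10m**3 + 18m**2 + 84m + 16)
  m**4 + 3m**3 - 12m**2 - 52m - 48 = (-(1/10)m - 12/25)(-10m**3 + 18m**2 + 84m + 16) + ((126/25)m**2 - (252/25)m - 1008/25)
  -10m**3 + 18m**2 + 84m + 16 = (-(125/63)m - 25/63)((126/25)m**2 - (252/25)m - 1008/25) + (0)
Last nonzero remainder: (126/25)m**2 - (252/25)m - 1008/25. Dividing through by 126/25 gives the monic gcd m**2 - 2m - 8.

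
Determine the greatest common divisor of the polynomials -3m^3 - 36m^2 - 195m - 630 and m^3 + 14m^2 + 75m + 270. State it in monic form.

m^2 + 5m + 30

By polynomial division,
  -3m^3 - 36m^2 - 195m - 630 = (-3)(m^3 + 14m^2 + 75m + 270) + (6m^2 + 30m + 180)
  m^3 + 14m^2 + 75m + 270 = ((1/6)m + 3/2)(6m^2 + 30m + 180) + (0)
Last nonzero remainder: 6m^2 + 30m + 180. Dividing through by 6 gives the monic gcd m^2 + 5m + 30.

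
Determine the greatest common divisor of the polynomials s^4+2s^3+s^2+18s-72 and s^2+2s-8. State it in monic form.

s^2+2s-8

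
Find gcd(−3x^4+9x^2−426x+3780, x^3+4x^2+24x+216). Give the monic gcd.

Apply the Euclidean algorithm:
  −3x^4+9x^2−426x+3780 = (−3x+12)(x^3+4x^2+24x+216) + (33x^2−66x+1188)
  x^3+4x^2+24x+216 = ((1/33)x+2/11)(33x^2−66x+1188) + (0)
Last nonzero remainder: 33x^2−66x+1188. Dividing through by 33 gives the monic gcd x^2−2x+36.

x^2−2x+36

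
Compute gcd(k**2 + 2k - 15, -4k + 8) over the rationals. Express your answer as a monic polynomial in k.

1

Euclidean algorithm in ℚ[k]:
  k**2 + 2k - 15 = (-(1/4)k - 1)(-4k + 8) + (-7)
  -4k + 8 = ((4/7)k - 8/7)(-7) + (0)
The last nonzero remainder is the constant -7, so the polynomials are coprime and gcd = 1.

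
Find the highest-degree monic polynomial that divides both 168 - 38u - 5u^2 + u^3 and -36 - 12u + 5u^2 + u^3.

Apply the Euclidean algorithm:
  u^3 - 5u^2 - 38u + 168 = (u^3 + 5u^2 - 12u - 36) + (-10u^2 - 26u + 204)
  u^3 + 5u^2 - 12u - 36 = (-(1/10)u - 6/25)(-10u^2 - 26u + 204) + ((54/25)u + 324/25)
  -10u^2 - 26u + 204 = (-(125/27)u + 425/27)((54/25)u + 324/25) + (0)
Last nonzero remainder: (54/25)u + 324/25. Dividing through by 54/25 gives the monic gcd u + 6.

6 + u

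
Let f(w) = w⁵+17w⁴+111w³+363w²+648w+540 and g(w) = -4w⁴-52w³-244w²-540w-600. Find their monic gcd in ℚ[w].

Euclidean algorithm in ℚ[w]:
  w⁵+17w⁴+111w³+363w²+648w+540 = (-(1/4)w-1)(-4w⁴-52w³-244w²-540w-600) + (-2w³-16w²-42w-60)
  -4w⁴-52w³-244w²-540w-600 = (2w+10)(-2w³-16w²-42w-60) + (0)
Last nonzero remainder: -2w³-16w²-42w-60. Dividing through by -2 gives the monic gcd w³+8w²+21w+30.

w³+8w²+21w+30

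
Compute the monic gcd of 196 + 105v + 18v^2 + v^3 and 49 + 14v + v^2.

Apply the Euclidean algorithm:
  v^3 + 18v^2 + 105v + 196 = (v + 4)(v^2 + 14v + 49) + (0)
The last nonzero remainder v^2 + 14v + 49 is already monic.

49 + 14v + v^2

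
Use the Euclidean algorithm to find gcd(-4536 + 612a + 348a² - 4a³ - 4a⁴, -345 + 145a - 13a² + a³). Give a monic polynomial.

By polynomial division,
  -4a⁴ - 4a³ + 348a² + 612a - 4536 = (-4a - 56)(a³ - 13a² + 145a - 345) + (200a² + 7352a - 23856)
  a³ - 13a² + 145a - 345 = ((1/200)a - 311/1250)(200a² + 7352a - 23856) + ((1308411/625)a - 3925233/625)
  200a² + 7352a - 23856 = ((125000/1308411)a + 4970000/1308411)((1308411/625)a - 3925233/625) + (0)
Last nonzero remainder: (1308411/625)a - 3925233/625. Dividing through by 1308411/625 gives the monic gcd a - 3.

-3 + a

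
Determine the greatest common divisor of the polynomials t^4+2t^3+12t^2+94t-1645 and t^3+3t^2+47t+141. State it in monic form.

Repeated division with remainder:
  t^4+2t^3+12t^2+94t-1645 = (t-1)(t^3+3t^2+47t+141) + (-32t^2-1504)
  t^3+3t^2+47t+141 = (-(1/32)t-3/32)(-32t^2-1504) + (0)
Last nonzero remainder: -32t^2-1504. Dividing through by -32 gives the monic gcd t^2+47.

t^2+47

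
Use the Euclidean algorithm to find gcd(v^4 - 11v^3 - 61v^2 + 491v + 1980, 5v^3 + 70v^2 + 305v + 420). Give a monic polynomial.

v + 4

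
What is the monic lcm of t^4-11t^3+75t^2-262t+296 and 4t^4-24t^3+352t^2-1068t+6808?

t^6-12t^5+132t^4-843t^3+4008t^2-12348t+13616

Apply the Euclidean algorithm:
  t^4-11t^3+75t^2-262t+296 = (1/4)(4t^4-24t^3+352t^2-1068t+6808) + (-5t^3-13t^2+5t-1406)
  4t^4-24t^3+352t^2-1068t+6808 = (-(4/5)t+172/25)(-5t^3-13t^2+5t-1406) + ((11136/25)t^2-(11136/5)t+412032/25)
  -5t^3-13t^2+5t-1406 = (-(125/11136)t-475/5568)((11136/25)t^2-(11136/5)t+412032/25) + (0)
Last nonzero remainder: (11136/25)t^2-(11136/5)t+412032/25. Dividing through by 11136/25 gives the monic gcd t^2-5t+37.
Then lcm(f, g) = f·g / gcd(f, g); expanding and making the result monic gives the answer.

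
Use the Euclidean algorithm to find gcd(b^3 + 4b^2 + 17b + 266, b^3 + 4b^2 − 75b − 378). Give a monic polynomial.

Euclidean algorithm in ℚ[b]:
  b^3 + 4b^2 + 17b + 266 = (b^3 + 4b^2 − 75b − 378) + (92b + 644)
  b^3 + 4b^2 − 75b − 378 = ((1/92)b^2 − (3/92)b − 27/46)(92b + 644) + (0)
Last nonzero remainder: 92b + 644. Dividing through by 92 gives the monic gcd b + 7.

b + 7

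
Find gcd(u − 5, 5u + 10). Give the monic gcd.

Apply the Euclidean algorithm:
  u − 5 = (1/5)(5u + 10) + (−7)
  5u + 10 = (−(5/7)u − 10/7)(−7) + (0)
The last nonzero remainder is the constant −7, so the polynomials are coprime and gcd = 1.

1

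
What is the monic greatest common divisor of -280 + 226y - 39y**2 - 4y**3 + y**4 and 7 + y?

7 + y

Euclidean algorithm in ℚ[y]:
  y**4 - 4y**3 - 39y**2 + 226y - 280 = (y**3 - 11y**2 + 38y - 40)(y + 7) + (0)
The last nonzero remainder y + 7 is already monic.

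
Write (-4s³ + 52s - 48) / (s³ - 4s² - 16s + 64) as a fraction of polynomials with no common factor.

Apply the Euclidean algorithm:
  -4s³ + 52s - 48 = (-4)(s³ - 4s² - 16s + 64) + (-16s² - 12s + 208)
  s³ - 4s² - 16s + 64 = (-(1/16)s + 19/64)(-16s² - 12s + 208) + ((9/16)s + 9/4)
  -16s² - 12s + 208 = (-(256/9)s + 832/9)((9/16)s + 9/4) + (0)
Last nonzero remainder: (9/16)s + 9/4. Dividing through by 9/16 gives the monic gcd s + 4.
Cancel s + 4 from numerator and denominator to get the reduced form.

(-4s² + 16s - 12)/(s² - 8s + 16)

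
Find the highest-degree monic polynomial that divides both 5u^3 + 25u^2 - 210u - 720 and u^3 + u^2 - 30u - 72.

u^2 - 3u - 18

By polynomial division,
  5u^3 + 25u^2 - 210u - 720 = (5)(u^3 + u^2 - 30u - 72) + (20u^2 - 60u - 360)
  u^3 + u^2 - 30u - 72 = ((1/20)u + 1/5)(20u^2 - 60u - 360) + (0)
Last nonzero remainder: 20u^2 - 60u - 360. Dividing through by 20 gives the monic gcd u^2 - 3u - 18.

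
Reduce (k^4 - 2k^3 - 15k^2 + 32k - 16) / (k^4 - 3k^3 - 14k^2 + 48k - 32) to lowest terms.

(k - 1)/(k - 2)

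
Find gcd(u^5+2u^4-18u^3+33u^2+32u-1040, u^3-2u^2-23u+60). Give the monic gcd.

Repeated division with remainder:
  u^5+2u^4-18u^3+33u^2+32u-1040 = (u^2+4u+13)(u^3-2u^2-23u+60) + (91u^2+91u-1820)
  u^3-2u^2-23u+60 = ((1/91)u-3/91)(91u^2+91u-1820) + (0)
Last nonzero remainder: 91u^2+91u-1820. Dividing through by 91 gives the monic gcd u^2+u-20.

u^2+u-20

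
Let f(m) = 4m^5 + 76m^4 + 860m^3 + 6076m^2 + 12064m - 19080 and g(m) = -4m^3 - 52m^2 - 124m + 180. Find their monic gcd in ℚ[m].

m^3 + 13m^2 + 31m - 45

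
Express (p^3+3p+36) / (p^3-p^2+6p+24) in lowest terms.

(p+3)/(p+2)

Euclidean algorithm in ℚ[p]:
  p^3+3p+36 = (p^3-p^2+6p+24) + (p^2-3p+12)
  p^3-p^2+6p+24 = (p+2)(p^2-3p+12) + (0)
The last nonzero remainder p^2-3p+12 is already monic.
Cancel p^2-3p+12 from numerator and denominator to get the reduced form.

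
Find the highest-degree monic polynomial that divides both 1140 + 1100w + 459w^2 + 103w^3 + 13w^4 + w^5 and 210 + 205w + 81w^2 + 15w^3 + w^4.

30 + 25w + 8w^2 + w^3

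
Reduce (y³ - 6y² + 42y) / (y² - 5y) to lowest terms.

(y² - 6y + 42)/(y - 5)

Apply the Euclidean algorithm:
  y³ - 6y² + 42y = (y - 1)(y² - 5y) + (37y)
  y² - 5y = ((1/37)y - 5/37)(37y) + (0)
Last nonzero remainder: 37y. Dividing through by 37 gives the monic gcd y.
Cancel y from numerator and denominator to get the reduced form.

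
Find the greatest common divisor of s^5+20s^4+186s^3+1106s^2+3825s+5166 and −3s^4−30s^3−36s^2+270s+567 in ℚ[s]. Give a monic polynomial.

Euclidean algorithm in ℚ[s]:
  s^5+20s^4+186s^3+1106s^2+3825s+5166 = (−(1/3)s−10/3)(−3s^4−30s^3−36s^2+270s+567) + (74s^3+1076s^2+4914s+7056)
  −3s^4−30s^3−36s^2+270s+567 = (−(3/74)s+252/1369)(74s^3+1076s^2+4914s+7056) + (−(47709/1369)s^2−(477090/1369)s−1001889/1369)
  74s^3+1076s^2+4914s+7056 = (−(101306/47709)s−153328/15903)(−(47709/1369)s^2−(477090/1369)s−1001889/1369) + (0)
Last nonzero remainder: −(47709/1369)s^2−(477090/1369)s−1001889/1369. Dividing through by −47709/1369 gives the monic gcd s^2+10s+21.

s^2+10s+21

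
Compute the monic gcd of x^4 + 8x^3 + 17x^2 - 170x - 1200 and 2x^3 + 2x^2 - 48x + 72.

x + 6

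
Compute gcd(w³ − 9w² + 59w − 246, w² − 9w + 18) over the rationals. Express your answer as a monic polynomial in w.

w − 6

Apply the Euclidean algorithm:
  w³ − 9w² + 59w − 246 = (w)(w² − 9w + 18) + (41w − 246)
  w² − 9w + 18 = ((1/41)w − 3/41)(41w − 246) + (0)
Last nonzero remainder: 41w − 246. Dividing through by 41 gives the monic gcd w − 6.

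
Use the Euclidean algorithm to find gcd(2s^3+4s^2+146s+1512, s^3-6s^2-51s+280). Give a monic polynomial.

s+7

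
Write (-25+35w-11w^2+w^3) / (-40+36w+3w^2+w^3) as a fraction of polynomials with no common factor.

Apply the Euclidean algorithm:
  w^3-11w^2+35w-25 = (w^3+3w^2+36w-40) + (-14w^2-w+15)
  w^3+3w^2+36w-40 = (-(1/14)w-41/196)(-14w^2-w+15) + ((7225/196)w-7225/196)
  -14w^2-w+15 = (-(2744/7225)w-588/1445)((7225/196)w-7225/196) + (0)
Last nonzero remainder: (7225/196)w-7225/196. Dividing through by 7225/196 gives the monic gcd w-1.
Cancel w-1 from numerator and denominator to get the reduced form.

(25-10w+w^2)/(40+4w+w^2)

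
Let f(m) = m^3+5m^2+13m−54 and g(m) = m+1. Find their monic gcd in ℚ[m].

1

Apply the Euclidean algorithm:
  m^3+5m^2+13m−54 = (m^2+4m+9)(m+1) + (−63)
  m+1 = (−(1/63)m−1/63)(−63) + (0)
The last nonzero remainder is the constant −63, so the polynomials are coprime and gcd = 1.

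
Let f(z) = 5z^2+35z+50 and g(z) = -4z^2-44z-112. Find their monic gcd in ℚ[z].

1

Euclidean algorithm in ℚ[z]:
  5z^2+35z+50 = (-5/4)(-4z^2-44z-112) + (-20z-90)
  -4z^2-44z-112 = ((1/5)z+13/10)(-20z-90) + (5)
  -20z-90 = (-4z-18)(5) + (0)
The last nonzero remainder is the constant 5, so the polynomials are coprime and gcd = 1.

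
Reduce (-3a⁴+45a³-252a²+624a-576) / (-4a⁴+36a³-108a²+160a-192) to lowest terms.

(3a²-21a+36)/(4a²-4a+12)

Apply the Euclidean algorithm:
  -3a⁴+45a³-252a²+624a-576 = (3/4)(-4a⁴+36a³-108a²+160a-192) + (18a³-171a²+504a-432)
  -4a⁴+36a³-108a²+160a-192 = (-(2/9)a-1/9)(18a³-171a²+504a-432) + (-15a²+120a-240)
  18a³-171a²+504a-432 = (-(6/5)a+9/5)(-15a²+120a-240) + (0)
Last nonzero remainder: -15a²+120a-240. Dividing through by -15 gives the monic gcd a²-8a+16.
Cancel a²-8a+16 from numerator and denominator to get the reduced form.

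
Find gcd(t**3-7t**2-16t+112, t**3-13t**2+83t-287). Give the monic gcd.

t-7

Euclidean algorithm in ℚ[t]:
  t**3-7t**2-16t+112 = (t**3-13t**2+83t-287) + (6t**2-99t+399)
  t**3-13t**2+83t-287 = ((1/6)t+7/12)(6t**2-99t+399) + ((297/4)t-2079/4)
  6t**2-99t+399 = ((8/99)t-76/99)((297/4)t-2079/4) + (0)
Last nonzero remainder: (297/4)t-2079/4. Dividing through by 297/4 gives the monic gcd t-7.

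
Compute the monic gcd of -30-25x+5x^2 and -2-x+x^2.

1+x

Apply the Euclidean algorithm:
  5x^2-25x-30 = (5)(x^2-x-2) + (-20x-20)
  x^2-x-2 = (-(1/20)x+1/10)(-20x-20) + (0)
Last nonzero remainder: -20x-20. Dividing through by -20 gives the monic gcd x+1.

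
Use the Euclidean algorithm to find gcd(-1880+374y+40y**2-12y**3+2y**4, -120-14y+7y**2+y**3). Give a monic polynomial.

-20+y+y**2

Apply the Euclidean algorithm:
  2y**4-12y**3+40y**2+374y-1880 = (2y-26)(y**3+7y**2-14y-120) + (250y**2+250y-5000)
  y**3+7y**2-14y-120 = ((1/250)y+3/125)(250y**2+250y-5000) + (0)
Last nonzero remainder: 250y**2+250y-5000. Dividing through by 250 gives the monic gcd y**2+y-20.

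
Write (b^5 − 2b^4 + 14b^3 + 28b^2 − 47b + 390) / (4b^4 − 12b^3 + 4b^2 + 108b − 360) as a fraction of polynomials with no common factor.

(b^2 − 2b + 13)/(4b − 12)

Apply the Euclidean algorithm:
  b^5 − 2b^4 + 14b^3 + 28b^2 − 47b + 390 = ((1/4)b + 1/4)(4b^4 − 12b^3 + 4b^2 + 108b − 360) + (16b^3 + 16b + 480)
  4b^4 − 12b^3 + 4b^2 + 108b − 360 = ((1/4)b − 3/4)(16b^3 + 16b + 480) + (0)
Last nonzero remainder: 16b^3 + 16b + 480. Dividing through by 16 gives the monic gcd b^3 + b + 30.
Cancel b^3 + b + 30 from numerator and denominator to get the reduced form.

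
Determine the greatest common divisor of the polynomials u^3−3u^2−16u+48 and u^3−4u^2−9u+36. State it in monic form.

By polynomial division,
  u^3−3u^2−16u+48 = (u^3−4u^2−9u+36) + (u^2−7u+12)
  u^3−4u^2−9u+36 = (u+3)(u^2−7u+12) + (0)
The last nonzero remainder u^2−7u+12 is already monic.

u^2−7u+12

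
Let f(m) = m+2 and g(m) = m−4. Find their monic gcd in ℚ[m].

1

Apply the Euclidean algorithm:
  m+2 = (m−4) + (6)
  m−4 = ((1/6)m−2/3)(6) + (0)
The last nonzero remainder is the constant 6, so the polynomials are coprime and gcd = 1.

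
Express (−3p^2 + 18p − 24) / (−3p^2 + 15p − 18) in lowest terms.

(p − 4)/(p − 3)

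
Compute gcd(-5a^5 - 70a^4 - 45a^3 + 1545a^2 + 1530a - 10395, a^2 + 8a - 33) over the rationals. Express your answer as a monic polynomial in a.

a^2 + 8a - 33

Apply the Euclidean algorithm:
  -5a^5 - 70a^4 - 45a^3 + 1545a^2 + 1530a - 10395 = (-5a^3 - 30a^2 + 30a + 315)(a^2 + 8a - 33) + (0)
The last nonzero remainder a^2 + 8a - 33 is already monic.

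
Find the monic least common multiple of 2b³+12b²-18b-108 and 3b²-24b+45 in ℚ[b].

Apply the Euclidean algorithm:
  2b³+12b²-18b-108 = ((2/3)b+28/3)(3b²-24b+45) + (176b-528)
  3b²-24b+45 = ((3/176)b-15/176)(176b-528) + (0)
Last nonzero remainder: 176b-528. Dividing through by 176 gives the monic gcd b-3.
Then lcm(f, g) = f·g / gcd(f, g); expanding and making the result monic gives the answer.

b⁴+b³-39b²-9b+270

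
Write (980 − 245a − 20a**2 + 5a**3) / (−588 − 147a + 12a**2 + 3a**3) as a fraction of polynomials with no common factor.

(−20 + 5a)/(12 + 3a)

Euclidean algorithm in ℚ[a]:
  5a**3 − 20a**2 − 245a + 980 = (5/3)(3a**3 + 12a**2 − 147a − 588) + (−40a**2 + 1960)
  3a**3 + 12a**2 − 147a − 588 = (−(3/40)a − 3/10)(−40a**2 + 1960) + (0)
Last nonzero remainder: −40a**2 + 1960. Dividing through by −40 gives the monic gcd a**2 − 49.
Cancel a**2 − 49 from numerator and denominator to get the reduced form.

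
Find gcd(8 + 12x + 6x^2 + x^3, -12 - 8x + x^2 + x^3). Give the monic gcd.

4 + 4x + x^2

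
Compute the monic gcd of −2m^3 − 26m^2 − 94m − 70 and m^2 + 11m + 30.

By polynomial division,
  −2m^3 − 26m^2 − 94m − 70 = (−2m − 4)(m^2 + 11m + 30) + (10m + 50)
  m^2 + 11m + 30 = ((1/10)m + 3/5)(10m + 50) + (0)
Last nonzero remainder: 10m + 50. Dividing through by 10 gives the monic gcd m + 5.

m + 5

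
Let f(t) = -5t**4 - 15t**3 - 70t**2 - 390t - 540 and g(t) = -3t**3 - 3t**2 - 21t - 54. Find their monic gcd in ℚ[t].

t + 2

By polynomial division,
  -5t**4 - 15t**3 - 70t**2 - 390t - 540 = ((5/3)t + 10/3)(-3t**3 - 3t**2 - 21t - 54) + (-25t**2 - 230t - 360)
  -3t**3 - 3t**2 - 21t - 54 = ((3/25)t - 123/125)(-25t**2 - 230t - 360) + (-(5103/25)t - 10206/25)
  -25t**2 - 230t - 360 = ((625/5103)t + 500/567)(-(5103/25)t - 10206/25) + (0)
Last nonzero remainder: -(5103/25)t - 10206/25. Dividing through by -5103/25 gives the monic gcd t + 2.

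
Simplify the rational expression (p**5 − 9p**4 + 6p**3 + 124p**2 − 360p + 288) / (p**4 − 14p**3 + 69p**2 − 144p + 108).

(p**2 + 2p − 8)/(p − 3)

Apply the Euclidean algorithm:
  p**5 − 9p**4 + 6p**3 + 124p**2 − 360p + 288 = (p + 5)(p**4 − 14p**3 + 69p**2 − 144p + 108) + (7p**3 − 77p**2 + 252p − 252)
  p**4 − 14p**3 + 69p**2 − 144p + 108 = ((1/7)p − 3/7)(7p**3 − 77p**2 + 252p − 252) + (0)
Last nonzero remainder: 7p**3 − 77p**2 + 252p − 252. Dividing through by 7 gives the monic gcd p**3 − 11p**2 + 36p − 36.
Cancel p**3 − 11p**2 + 36p − 36 from numerator and denominator to get the reduced form.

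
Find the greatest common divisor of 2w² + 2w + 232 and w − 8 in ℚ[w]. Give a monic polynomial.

Apply the Euclidean algorithm:
  2w² + 2w + 232 = (2w + 18)(w − 8) + (376)
  w − 8 = ((1/376)w − 1/47)(376) + (0)
The last nonzero remainder is the constant 376, so the polynomials are coprime and gcd = 1.

1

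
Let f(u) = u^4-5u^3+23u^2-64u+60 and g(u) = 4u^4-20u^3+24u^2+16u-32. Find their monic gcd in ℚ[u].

Repeated division with remainder:
  u^4-5u^3+23u^2-64u+60 = (1/4)(4u^4-20u^3+24u^2+16u-32) + (17u^2-68u+68)
  4u^4-20u^3+24u^2+16u-32 = ((4/17)u^2-(4/17)u-8/17)(17u^2-68u+68) + (0)
Last nonzero remainder: 17u^2-68u+68. Dividing through by 17 gives the monic gcd u^2-4u+4.

u^2-4u+4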